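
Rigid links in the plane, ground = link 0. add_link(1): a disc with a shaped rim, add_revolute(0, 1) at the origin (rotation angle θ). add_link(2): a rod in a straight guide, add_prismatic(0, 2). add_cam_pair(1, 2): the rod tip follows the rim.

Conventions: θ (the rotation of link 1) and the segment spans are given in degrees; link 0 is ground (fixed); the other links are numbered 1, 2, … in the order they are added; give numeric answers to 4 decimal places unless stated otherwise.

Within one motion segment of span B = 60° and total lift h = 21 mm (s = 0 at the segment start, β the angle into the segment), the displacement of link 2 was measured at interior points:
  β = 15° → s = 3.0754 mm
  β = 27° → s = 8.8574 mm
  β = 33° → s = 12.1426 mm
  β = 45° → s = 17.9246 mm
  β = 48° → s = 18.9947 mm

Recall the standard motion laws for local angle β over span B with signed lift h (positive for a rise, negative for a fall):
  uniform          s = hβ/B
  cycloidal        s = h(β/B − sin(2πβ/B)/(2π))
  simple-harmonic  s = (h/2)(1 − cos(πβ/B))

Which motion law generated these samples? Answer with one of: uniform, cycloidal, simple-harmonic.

candidates at β/B = r: uniform s = h·r (linear in β); cycloidal s = h·(r − sin(2πr)/(2π)); simple-harmonic s = (h/2)(1 − cos(πr))
β=15°: printed 3.0754 | uniform 5.2500, cycloidal 1.9077, simple-harmonic 3.0754
β=27°: printed 8.8574 | uniform 9.4500, cycloidal 8.4172, simple-harmonic 8.8574
β=33°: printed 12.1426 | uniform 11.5500, cycloidal 12.5828, simple-harmonic 12.1426
β=45°: printed 17.9246 | uniform 15.7500, cycloidal 19.0923, simple-harmonic 17.9246
β=48°: printed 18.9947 | uniform 16.8000, cycloidal 19.9787, simple-harmonic 18.9947
only one law matches every sample → simple-harmonic

simple-harmonic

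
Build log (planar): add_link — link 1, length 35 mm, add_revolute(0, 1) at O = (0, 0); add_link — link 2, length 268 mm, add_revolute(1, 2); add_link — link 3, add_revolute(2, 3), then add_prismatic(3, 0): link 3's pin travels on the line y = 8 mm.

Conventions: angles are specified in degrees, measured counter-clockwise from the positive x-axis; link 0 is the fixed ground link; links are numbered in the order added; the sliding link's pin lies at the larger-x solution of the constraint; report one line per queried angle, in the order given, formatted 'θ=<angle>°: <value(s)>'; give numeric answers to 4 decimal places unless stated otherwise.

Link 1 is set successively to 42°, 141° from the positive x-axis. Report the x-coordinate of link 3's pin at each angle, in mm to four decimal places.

geometry: r = 35 mm, L = 268 mm, e = 8 mm
θ=42°: crank pin P = (r cos θ, r sin θ) = (26.010069, 23.419571)
θ=42°: h = r sin θ − e = 23.419571 − 8 = 15.419571
θ=42°: x = r cos θ + √(L² − h²) = 26.010069 + 267.556044 = 293.566113
θ=141°: crank pin P = (r cos θ, r sin θ) = (-27.200109, 22.026214)
θ=141°: h = r sin θ − e = 22.026214 − 8 = 14.026214
θ=141°: x = r cos θ + √(L² − h²) = -27.200109 + 267.632706 = 240.432597

θ=42°: 293.5661
θ=141°: 240.4326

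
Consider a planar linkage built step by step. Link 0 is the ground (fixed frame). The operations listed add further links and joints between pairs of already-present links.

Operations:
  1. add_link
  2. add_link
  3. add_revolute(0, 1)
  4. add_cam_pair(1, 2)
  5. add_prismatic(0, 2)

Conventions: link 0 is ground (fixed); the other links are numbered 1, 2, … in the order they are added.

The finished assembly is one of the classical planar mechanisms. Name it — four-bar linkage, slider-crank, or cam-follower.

links: 3 (incl. ground); joints: 1 revolute, 1 prismatic, 1 higher (cam) pair, forming one closed loop
3 links, revolute + prismatic + higher pair in one loop → cam-follower

cam-follower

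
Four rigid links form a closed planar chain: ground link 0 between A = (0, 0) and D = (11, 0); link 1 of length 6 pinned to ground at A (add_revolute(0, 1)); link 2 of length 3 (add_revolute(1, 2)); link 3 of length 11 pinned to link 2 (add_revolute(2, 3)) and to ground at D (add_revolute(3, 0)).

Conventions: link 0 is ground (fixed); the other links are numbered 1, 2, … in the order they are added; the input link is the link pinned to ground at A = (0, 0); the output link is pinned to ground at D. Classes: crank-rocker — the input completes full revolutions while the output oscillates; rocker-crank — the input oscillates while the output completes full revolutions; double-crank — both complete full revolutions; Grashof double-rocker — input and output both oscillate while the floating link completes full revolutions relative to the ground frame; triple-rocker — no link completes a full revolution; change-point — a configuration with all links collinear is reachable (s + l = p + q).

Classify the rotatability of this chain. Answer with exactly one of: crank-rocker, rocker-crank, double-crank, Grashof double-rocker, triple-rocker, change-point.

lengths: ground=11, input=6, coupler=3, output=11
sorted: s=3 (shortest), l=11 (longest), p+q=17
s + l = 14 vs p + q = 17
s + l < p + q (Grashof) with shortest = coupler link → Grashof double-rocker

Grashof double-rocker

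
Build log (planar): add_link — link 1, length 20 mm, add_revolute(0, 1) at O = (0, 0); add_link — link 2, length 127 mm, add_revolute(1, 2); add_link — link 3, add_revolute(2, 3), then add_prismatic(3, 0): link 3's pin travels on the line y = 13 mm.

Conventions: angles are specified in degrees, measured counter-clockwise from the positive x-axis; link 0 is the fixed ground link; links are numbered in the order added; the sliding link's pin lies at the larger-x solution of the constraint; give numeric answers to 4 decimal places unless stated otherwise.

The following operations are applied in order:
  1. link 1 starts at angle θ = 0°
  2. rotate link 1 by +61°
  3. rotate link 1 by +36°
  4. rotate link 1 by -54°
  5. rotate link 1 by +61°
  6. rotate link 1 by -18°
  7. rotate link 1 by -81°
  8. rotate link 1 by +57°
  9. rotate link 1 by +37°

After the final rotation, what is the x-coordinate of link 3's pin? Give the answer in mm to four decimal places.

geometry: r = 20 mm, L = 127 mm, e = 13 mm; θ starts at 0°
rotate link 1 by +61°: θ ← 0° +61° = 61°
rotate link 1 by +36°: θ ← 61° +36° = 97°
rotate link 1 by -54°: θ ← 97° -54° = 43°
rotate link 1 by +61°: θ ← 43° +61° = 104°
rotate link 1 by -18°: θ ← 104° -18° = 86°
rotate link 1 by -81°: θ ← 86° -81° = 5°
rotate link 1 by +57°: θ ← 5° +57° = 62°
rotate link 1 by +37°: θ ← 62° +37° = 99°
crank pin P = (r cos θ, r sin θ) = (-3.128689, 19.753767)
h = r sin θ − e = 19.753767 − 13 = 6.753767
x = r cos θ + √(L² − h²) = -3.128689 + 126.820293 = 123.691603

123.6916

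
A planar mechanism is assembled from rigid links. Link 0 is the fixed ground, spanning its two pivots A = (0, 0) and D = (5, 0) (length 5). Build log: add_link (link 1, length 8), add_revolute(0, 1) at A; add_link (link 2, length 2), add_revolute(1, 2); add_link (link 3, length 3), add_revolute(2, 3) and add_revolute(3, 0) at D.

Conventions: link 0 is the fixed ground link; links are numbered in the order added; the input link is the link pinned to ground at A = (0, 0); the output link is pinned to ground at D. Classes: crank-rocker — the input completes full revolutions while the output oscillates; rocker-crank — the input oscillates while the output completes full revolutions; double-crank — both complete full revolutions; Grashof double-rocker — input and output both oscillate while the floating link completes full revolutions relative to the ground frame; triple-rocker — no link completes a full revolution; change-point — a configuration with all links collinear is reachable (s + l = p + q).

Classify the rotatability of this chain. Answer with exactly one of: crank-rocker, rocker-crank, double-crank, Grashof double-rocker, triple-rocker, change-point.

lengths: ground=5, input=8, coupler=2, output=3
sorted: s=2 (shortest), l=8 (longest), p+q=8
s + l = 10 vs p + q = 8
s + l > p + q → non-Grashof → no link fully rotates → triple-rocker

triple-rocker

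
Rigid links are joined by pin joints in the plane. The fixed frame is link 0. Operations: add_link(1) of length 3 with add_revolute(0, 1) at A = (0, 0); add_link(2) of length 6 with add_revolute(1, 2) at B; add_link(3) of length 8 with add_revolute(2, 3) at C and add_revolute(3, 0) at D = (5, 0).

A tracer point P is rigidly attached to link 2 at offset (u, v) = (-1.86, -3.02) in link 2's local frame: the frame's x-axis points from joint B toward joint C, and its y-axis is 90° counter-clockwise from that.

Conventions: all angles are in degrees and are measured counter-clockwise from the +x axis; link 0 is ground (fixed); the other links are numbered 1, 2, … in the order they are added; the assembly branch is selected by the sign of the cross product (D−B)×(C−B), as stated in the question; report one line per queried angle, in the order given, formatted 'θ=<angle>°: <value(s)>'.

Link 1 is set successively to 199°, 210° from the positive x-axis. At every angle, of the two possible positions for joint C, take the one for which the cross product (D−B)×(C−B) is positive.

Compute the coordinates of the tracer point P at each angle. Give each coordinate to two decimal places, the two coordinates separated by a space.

A=(0,0), D=(5.00,0)
θ=199°: B = A + 3.00·(cos199°, sin199°) = (-2.8366, -0.9767)
θ=199°: |BD| = 7.8972
θ=199°: circle(B,6.00) ∩ circle(D,8.00): a=2.1758, h=5.5916
θ=199°:   candidates: C₊=(-1.3690,4.8411) cross=44.158; C₋=(0.0141,-6.2563) cross=-44.158
θ=199°:   branch + wants cross > 0 → take C=(-1.3690,4.8411) (cross=44.158)
θ=199°: ex = (C−B)/|BC| = (0.2446,0.9696); ey = (-0.9696,0.2446)
θ=199°: P = B + -1.86·ex + -3.02·ey = (-0.3632,-3.5189)
θ=210°: B = A + 3.00·(cos210°, sin210°) = (-2.5981, -1.5000)
θ=210°: |BD| = 7.7447
θ=210°: circle(B,6.00) ∩ circle(D,8.00): a=2.0647, h=5.6336
θ=210°:   candidates: C₊=(-1.6636,4.4268) cross=43.630; C₋=(0.5186,-6.6270) cross=-43.630
θ=210°:   branch + wants cross > 0 → take C=(-1.6636,4.4268) (cross=43.630)
θ=210°: ex = (C−B)/|BC| = (0.1557,0.9878); ey = (-0.9878,0.1557)
θ=210°: P = B + -1.86·ex + -3.02·ey = (0.0954,-3.8077)

θ=199°: -0.36 -3.52
θ=210°: 0.10 -3.81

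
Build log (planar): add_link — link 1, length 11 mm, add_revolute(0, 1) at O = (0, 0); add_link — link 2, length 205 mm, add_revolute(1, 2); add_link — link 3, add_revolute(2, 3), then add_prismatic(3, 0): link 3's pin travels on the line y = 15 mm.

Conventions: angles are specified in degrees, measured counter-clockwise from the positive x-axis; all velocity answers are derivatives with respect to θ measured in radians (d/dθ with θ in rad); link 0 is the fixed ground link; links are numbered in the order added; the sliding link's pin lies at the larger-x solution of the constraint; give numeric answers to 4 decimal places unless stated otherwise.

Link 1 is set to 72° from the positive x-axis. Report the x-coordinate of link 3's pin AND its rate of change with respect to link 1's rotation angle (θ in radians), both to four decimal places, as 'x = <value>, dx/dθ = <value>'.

geometry: r = 11 mm, L = 205 mm, e = 15 mm
crank pin P = (r cos θ, r sin θ) = (3.399187, 10.461622)
h = r sin θ − e = 10.461622 − 15 = -4.538378
x = r cos θ + √(L² − h²) = 3.399187 + 204.949758 = 208.348944
dx/dθ = −r sin θ − h·r cos θ/√(L² − h²) (θ in radians; h = -4.538378) = -10.386351

x = 208.3489, dx/dθ = -10.3864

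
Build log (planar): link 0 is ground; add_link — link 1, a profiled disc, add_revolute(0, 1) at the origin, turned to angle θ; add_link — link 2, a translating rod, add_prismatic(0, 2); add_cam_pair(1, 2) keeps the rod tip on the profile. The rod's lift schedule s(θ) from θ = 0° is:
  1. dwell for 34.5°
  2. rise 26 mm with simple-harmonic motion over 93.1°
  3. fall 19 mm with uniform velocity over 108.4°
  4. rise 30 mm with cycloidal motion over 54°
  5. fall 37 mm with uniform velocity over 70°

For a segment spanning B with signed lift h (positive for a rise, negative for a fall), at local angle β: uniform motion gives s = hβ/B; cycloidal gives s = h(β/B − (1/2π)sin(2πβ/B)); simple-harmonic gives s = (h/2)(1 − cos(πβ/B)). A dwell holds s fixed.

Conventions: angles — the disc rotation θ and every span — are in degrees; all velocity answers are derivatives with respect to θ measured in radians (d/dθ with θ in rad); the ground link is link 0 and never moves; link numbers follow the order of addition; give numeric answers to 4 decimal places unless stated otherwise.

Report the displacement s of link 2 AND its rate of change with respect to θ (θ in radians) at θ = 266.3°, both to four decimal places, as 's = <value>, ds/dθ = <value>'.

seg 1 [0°–34.5°] dwell: s stays 0.0000
seg 2 [34.5°–127.6°] simple-harmonic, h=26: full span → s += 26 → s = 26.0000
seg 3 [127.6°–236°] uniform, h=-19: full span → s += -19 → s = 7.0000
seg 4 [236°–290°] cycloidal, h=30: θ=266.3° here. β=30.3, B=54. 30·(0.5611 − sin(2π·0.5611)/(2π)) = 18.6219 → s = 25.6219
velocity in seg [236°–290°] (cycloidal), θ in radians: β = 30.3° = 0.5288 rad, B = 54° = 0.9425 rad; ds/dθ = (h/B)(1 − cos(2πβ/B)) = (30/0.9425)(1 − cos(2π·0.5611)) = 61.344167 mm/rad

s = 25.6219, ds/dθ = 61.3442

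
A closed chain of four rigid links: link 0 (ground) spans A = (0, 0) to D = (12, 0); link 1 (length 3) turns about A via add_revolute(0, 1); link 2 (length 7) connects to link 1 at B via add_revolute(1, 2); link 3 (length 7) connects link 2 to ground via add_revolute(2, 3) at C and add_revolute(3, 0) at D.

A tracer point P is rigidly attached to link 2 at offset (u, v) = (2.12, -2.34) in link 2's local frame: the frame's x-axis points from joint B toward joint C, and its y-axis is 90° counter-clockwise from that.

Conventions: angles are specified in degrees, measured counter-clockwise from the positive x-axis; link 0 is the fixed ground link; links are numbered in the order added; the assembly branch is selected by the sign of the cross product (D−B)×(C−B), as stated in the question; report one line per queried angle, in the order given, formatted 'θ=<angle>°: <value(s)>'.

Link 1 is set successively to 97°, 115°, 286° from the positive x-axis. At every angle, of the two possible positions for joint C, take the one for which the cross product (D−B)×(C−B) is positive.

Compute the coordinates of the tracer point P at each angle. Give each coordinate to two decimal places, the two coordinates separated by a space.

A=(0,0), D=(12.00,0)
θ=97°: B = A + 3.00·(cos97°, sin97°) = (-0.3656, 2.9776)
θ=97°: |BD| = 12.7191
θ=97°: circle(B,7.00) ∩ circle(D,7.00): a=6.3595, h=2.9251
θ=97°:   candidates: C₊=(6.5020,4.3327) cross=37.205; C₋=(5.1324,-1.3550) cross=-37.205
θ=97°:   branch + wants cross > 0 → take C=(6.5020,4.3327) (cross=37.205)
θ=97°: ex = (C−B)/|BC| = (0.9811,0.1936); ey = (-0.1936,0.9811)
θ=97°: P = B + 2.12·ex + -2.34·ey = (2.1673,1.0923)
θ=115°: B = A + 3.00·(cos115°, sin115°) = (-1.2679, 2.7189)
θ=115°: |BD| = 13.5436
θ=115°: circle(B,7.00) ∩ circle(D,7.00): a=6.7718, h=1.7728
θ=115°:   candidates: C₊=(5.7220,3.0962) cross=24.010; C₋=(5.0102,-0.3773) cross=-24.010
θ=115°:   branch + wants cross > 0 → take C=(5.7220,3.0962) (cross=24.010)
θ=115°: ex = (C−B)/|BC| = (0.9985,0.0539); ey = (-0.0539,0.9985)
θ=115°: P = B + 2.12·ex + -2.34·ey = (0.9752,0.4966)
θ=286°: B = A + 3.00·(cos286°, sin286°) = (0.8269, -2.8838)
θ=286°: |BD| = 11.5392
θ=286°: circle(B,7.00) ∩ circle(D,7.00): a=5.7696, h=3.9638
θ=286°:   candidates: C₊=(5.4229,2.3961) cross=45.739; C₋=(7.4040,-5.2799) cross=-45.739
θ=286°:   branch + wants cross > 0 → take C=(5.4229,2.3961) (cross=45.739)
θ=286°: ex = (C−B)/|BC| = (0.6566,0.7543); ey = (-0.7543,0.6566)
θ=286°: P = B + 2.12·ex + -2.34·ey = (3.9838,-2.8211)

θ=97°: 2.17 1.09
θ=115°: 0.98 0.50
θ=286°: 3.98 -2.82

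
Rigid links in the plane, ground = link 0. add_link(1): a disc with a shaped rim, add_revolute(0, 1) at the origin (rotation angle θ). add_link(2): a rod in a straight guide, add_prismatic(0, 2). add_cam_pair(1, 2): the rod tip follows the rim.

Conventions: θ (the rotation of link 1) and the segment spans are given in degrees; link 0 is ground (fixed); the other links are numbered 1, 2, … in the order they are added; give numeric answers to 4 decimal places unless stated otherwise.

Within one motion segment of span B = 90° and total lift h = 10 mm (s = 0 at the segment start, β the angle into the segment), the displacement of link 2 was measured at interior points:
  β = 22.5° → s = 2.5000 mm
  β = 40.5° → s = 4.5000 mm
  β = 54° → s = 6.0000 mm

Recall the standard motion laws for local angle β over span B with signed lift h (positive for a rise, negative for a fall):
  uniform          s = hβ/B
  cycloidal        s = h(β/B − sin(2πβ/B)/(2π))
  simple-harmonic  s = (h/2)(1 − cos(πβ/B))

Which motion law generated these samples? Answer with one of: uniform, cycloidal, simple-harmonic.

candidates at β/B = r: uniform s = h·r (linear in β); cycloidal s = h·(r − sin(2πr)/(2π)); simple-harmonic s = (h/2)(1 − cos(πr))
β=22.5°: printed 2.5000 | uniform 2.5000, cycloidal 0.9085, simple-harmonic 1.4645
β=40.5°: printed 4.5000 | uniform 4.5000, cycloidal 4.0082, simple-harmonic 4.2178
β=54°: printed 6.0000 | uniform 6.0000, cycloidal 6.9355, simple-harmonic 6.5451
only one law matches every sample → uniform

uniform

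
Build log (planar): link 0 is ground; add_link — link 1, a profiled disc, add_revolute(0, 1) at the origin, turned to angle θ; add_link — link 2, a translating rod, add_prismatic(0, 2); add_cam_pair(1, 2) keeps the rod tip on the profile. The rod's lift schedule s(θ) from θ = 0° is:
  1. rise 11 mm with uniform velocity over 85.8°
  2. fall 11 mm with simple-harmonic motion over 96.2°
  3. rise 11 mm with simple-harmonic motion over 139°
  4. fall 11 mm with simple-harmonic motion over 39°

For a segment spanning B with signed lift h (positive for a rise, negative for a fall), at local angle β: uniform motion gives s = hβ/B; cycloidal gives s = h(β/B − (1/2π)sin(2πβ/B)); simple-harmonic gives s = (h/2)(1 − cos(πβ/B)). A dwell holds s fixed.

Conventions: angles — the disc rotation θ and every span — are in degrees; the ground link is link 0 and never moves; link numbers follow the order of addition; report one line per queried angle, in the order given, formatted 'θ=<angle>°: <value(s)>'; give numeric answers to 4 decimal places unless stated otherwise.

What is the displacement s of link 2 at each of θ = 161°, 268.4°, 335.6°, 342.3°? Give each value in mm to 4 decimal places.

seg 1 [0°–85.8°] uniform, h=11: full span → s += 11 → s = 11.0000
seg 2 [85.8°–182°] simple-harmonic, h=-11: θ=161° here. β=75.2, B=96.2. -11/2·(1 − cos(π·0.7817)) = -9.7565 → s = 1.2435
seg 2 [85.8°–182°] simple-harmonic, h=-11: full span → s += -11 → s = 0.0000
seg 3 [182°–321°] simple-harmonic, h=11: θ=268.4° here. β=86.4, B=139. 11/2·(1 − cos(π·0.6216)) = 7.5501 → s = 7.5501
seg 3 [182°–321°] simple-harmonic, h=11: full span → s += 11 → s = 11.0000
seg 4 [321°–360°] simple-harmonic, h=-11: θ=335.6° here. β=14.6, B=39. -11/2·(1 − cos(π·0.3744)) = -3.3850 → s = 7.6150
seg 4 [321°–360°] simple-harmonic, h=-11: θ=342.3° here. β=21.3, B=39. -11/2·(1 − cos(π·0.5462)) = -6.2947 → s = 4.7053

θ=161°: 1.2435
θ=268.4°: 7.5501
θ=335.6°: 7.6150
θ=342.3°: 4.7053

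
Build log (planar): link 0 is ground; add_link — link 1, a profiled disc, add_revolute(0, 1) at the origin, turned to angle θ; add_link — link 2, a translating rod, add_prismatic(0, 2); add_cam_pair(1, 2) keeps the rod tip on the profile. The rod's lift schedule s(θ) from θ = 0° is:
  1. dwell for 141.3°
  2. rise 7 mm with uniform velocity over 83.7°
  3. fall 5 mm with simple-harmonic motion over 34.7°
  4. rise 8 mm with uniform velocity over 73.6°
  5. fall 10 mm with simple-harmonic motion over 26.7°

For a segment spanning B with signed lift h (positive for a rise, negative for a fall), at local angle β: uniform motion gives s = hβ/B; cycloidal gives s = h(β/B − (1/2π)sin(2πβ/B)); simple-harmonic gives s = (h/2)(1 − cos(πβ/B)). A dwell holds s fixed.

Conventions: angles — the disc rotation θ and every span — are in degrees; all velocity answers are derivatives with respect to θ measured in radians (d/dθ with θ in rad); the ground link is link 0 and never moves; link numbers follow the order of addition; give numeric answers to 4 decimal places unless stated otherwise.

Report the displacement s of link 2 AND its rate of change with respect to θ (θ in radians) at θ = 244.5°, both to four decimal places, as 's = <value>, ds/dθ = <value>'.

seg 1 [0°–141.3°] dwell: s stays 0.0000
seg 2 [141.3°–225°] uniform, h=7: full span → s += 7 → s = 7.0000
seg 3 [225°–259.7°] simple-harmonic, h=-5: θ=244.5° here. β=19.5, B=34.7. -5/2·(1 − cos(π·0.5620)) = -2.9836 → s = 4.0164
velocity in seg [225°–259.7°] (simple-harmonic), θ in radians: β = 19.5° = 0.3403 rad, B = 34.7° = 0.6056 rad; ds/dθ = (πh/(2B)) sin(πβ/B) = (π·(-5)/(2·0.6056)) sin(π·0.5620) = -12.723394 mm/rad

s = 4.0164, ds/dθ = -12.7234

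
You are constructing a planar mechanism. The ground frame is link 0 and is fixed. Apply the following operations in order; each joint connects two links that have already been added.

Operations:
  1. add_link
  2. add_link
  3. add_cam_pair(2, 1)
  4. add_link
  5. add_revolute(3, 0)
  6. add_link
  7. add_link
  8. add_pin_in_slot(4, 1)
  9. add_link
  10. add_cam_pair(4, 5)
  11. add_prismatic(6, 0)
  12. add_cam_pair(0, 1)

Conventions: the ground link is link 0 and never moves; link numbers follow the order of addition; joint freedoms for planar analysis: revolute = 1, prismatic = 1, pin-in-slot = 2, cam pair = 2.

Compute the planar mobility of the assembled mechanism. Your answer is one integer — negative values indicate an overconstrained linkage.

(L,J1,J2)=(1,0,0); link0 fixed
link1: (2,0,0)
link2: (3,0,0)
C 2-1 [J2]: (3,0,1)
link3: (4,0,1)
R 3-0 [J1]: (4,1,1)
link4: (5,1,1)
link5: (6,1,1)
PS 4-1 [J2]: (6,1,2)
link6: (7,1,2)
C 4-5 [J2]: (7,1,3)
P 6-0 [J1]: (7,2,3)
C 0-1 [J2]: (7,2,4)
Grübler: 3·6 − 2·2 − 4 = 10

M = 10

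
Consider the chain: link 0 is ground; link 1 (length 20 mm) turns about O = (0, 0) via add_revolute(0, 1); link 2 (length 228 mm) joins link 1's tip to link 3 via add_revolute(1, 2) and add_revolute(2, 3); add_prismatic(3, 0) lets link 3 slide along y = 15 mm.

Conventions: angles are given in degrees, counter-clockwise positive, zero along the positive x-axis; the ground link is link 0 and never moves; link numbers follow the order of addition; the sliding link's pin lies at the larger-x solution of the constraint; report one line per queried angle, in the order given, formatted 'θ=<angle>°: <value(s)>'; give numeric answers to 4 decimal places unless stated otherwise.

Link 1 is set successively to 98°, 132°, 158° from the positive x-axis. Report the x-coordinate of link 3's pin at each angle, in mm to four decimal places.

geometry: r = 20 mm, L = 228 mm, e = 15 mm
θ=98°: crank pin P = (r cos θ, r sin θ) = (-2.783462, 19.805361)
θ=98°: h = r sin θ − e = 19.805361 − 15 = 4.805361
θ=98°: x = r cos θ + √(L² − h²) = -2.783462 + 227.949355 = 225.165893
θ=132°: crank pin P = (r cos θ, r sin θ) = (-13.382612, 14.862897)
θ=132°: h = r sin θ − e = 14.862897 − 15 = -0.137103
θ=132°: x = r cos θ + √(L² − h²) = -13.382612 + 227.999959 = 214.617347
θ=158°: crank pin P = (r cos θ, r sin θ) = (-18.543677, 7.492132)
θ=158°: h = r sin θ − e = 7.492132 − 15 = -7.507868
θ=158°: x = r cos θ + √(L² − h²) = -18.543677 + 227.876352 = 209.332675

θ=98°: 225.1659
θ=132°: 214.6173
θ=158°: 209.3327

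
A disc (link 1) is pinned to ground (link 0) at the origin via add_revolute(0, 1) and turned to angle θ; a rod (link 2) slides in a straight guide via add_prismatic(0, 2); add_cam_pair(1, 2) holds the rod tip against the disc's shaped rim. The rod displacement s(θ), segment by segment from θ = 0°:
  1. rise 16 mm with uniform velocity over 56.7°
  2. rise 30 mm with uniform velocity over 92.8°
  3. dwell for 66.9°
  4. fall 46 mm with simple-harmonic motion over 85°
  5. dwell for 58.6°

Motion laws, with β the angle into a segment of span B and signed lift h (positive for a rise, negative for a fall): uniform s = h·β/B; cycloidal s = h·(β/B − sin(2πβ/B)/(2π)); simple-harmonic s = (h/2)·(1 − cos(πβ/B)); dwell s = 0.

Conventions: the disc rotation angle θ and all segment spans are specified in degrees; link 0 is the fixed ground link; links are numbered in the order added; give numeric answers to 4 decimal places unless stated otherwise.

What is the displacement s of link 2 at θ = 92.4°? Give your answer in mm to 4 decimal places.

segment 1 (0° to 56.7°, uniform, h = 16) is passed completely: s = 0.0000 + (16) = 16.0000
θ = 92.4° falls in segment 2 (56.7° to 149.5°, uniform, h = 30): β = 92.4 − 56.7 = 35.7°, B = 92.8°; Δs = 30·35.7/92.8 = 11.5409; s = 16.0000 + 11.5409 = 27.5409

27.5409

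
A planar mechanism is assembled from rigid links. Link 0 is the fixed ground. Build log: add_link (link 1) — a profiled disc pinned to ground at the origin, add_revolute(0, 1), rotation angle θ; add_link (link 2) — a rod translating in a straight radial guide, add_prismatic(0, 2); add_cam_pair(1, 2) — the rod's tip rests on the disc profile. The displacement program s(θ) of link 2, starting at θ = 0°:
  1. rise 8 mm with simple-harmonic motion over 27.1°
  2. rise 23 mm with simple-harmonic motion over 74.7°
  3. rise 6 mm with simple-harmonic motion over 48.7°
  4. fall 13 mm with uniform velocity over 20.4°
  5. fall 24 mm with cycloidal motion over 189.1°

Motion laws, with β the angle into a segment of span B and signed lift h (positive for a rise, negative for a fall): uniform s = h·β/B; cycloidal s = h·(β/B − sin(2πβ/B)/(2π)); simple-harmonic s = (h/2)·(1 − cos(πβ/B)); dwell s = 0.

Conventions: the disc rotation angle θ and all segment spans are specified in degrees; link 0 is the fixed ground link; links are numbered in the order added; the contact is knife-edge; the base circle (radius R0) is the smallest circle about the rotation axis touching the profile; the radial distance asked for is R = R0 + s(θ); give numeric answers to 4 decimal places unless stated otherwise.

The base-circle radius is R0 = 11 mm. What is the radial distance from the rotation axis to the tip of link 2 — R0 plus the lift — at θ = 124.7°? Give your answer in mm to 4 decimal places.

seg 1 [0°–27.1°] simple-harmonic, h=8: full span → s += 8 → s = 8.0000
seg 2 [27.1°–101.8°] simple-harmonic, h=23: full span → s += 23 → s = 31.0000
seg 3 [101.8°–150.5°] simple-harmonic, h=6: θ=124.7° here. β=22.9, B=48.7. 6/2·(1 − cos(π·0.4702)) = 2.7198 → s = 33.7198
R = R0 + s = 11 + 33.7198 = 44.7198

44.7198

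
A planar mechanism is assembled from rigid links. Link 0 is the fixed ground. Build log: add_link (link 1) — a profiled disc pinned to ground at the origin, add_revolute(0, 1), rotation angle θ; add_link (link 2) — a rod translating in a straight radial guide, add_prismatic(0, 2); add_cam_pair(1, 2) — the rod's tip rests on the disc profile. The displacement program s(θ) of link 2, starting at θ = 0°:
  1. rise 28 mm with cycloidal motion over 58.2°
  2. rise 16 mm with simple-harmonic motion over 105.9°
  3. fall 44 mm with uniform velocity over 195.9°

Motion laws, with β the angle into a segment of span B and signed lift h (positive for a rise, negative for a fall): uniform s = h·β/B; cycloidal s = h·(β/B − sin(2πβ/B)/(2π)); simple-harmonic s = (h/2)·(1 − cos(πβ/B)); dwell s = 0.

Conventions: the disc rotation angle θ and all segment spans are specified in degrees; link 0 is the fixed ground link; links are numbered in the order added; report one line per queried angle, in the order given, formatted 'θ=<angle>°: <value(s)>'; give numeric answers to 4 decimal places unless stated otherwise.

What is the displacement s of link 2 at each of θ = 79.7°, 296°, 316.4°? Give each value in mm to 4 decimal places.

seg 1 [0°–58.2°] cycloidal, h=28: full span → s += 28 → s = 28.0000
seg 2 [58.2°–164.1°] simple-harmonic, h=16: θ=79.7° here. β=21.5, B=105.9. 16/2·(1 − cos(π·0.2030)) = 1.5728 → s = 29.5728
seg 2 [58.2°–164.1°] simple-harmonic, h=16: full span → s += 16 → s = 44.0000
seg 3 [164.1°–360°] uniform, h=-44: θ=296° here. β=131.9, B=195.9. -44·131.9/195.9 = -29.6253 → s = 14.3747
seg 3 [164.1°–360°] uniform, h=-44: θ=316.4° here. β=152.3, B=195.9. -44·152.3/195.9 = -34.2072 → s = 9.7928

θ=79.7°: 29.5728
θ=296°: 14.3747
θ=316.4°: 9.7928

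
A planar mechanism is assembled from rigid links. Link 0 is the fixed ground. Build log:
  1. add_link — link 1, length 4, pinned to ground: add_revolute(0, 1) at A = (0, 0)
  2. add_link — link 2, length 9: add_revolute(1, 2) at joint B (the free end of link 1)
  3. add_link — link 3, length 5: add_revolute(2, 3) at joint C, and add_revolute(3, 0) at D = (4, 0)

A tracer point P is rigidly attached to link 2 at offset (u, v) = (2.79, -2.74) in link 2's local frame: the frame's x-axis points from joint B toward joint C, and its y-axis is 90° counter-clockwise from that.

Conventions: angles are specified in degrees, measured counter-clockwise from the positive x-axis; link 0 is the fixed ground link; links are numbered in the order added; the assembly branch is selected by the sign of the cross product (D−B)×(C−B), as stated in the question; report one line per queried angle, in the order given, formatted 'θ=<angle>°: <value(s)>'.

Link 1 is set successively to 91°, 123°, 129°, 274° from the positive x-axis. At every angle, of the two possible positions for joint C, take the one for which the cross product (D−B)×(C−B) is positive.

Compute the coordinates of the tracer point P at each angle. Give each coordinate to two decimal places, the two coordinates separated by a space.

A=(0,0), D=(4.00,0)
θ=91°: B = A + 4.00·(cos91°, sin91°) = (-0.0698, 3.9994)
θ=91°: |BD| = 5.7060
θ=91°: circle(B,9.00) ∩ circle(D,5.00): a=7.7601, h=4.5586
θ=91°:   candidates: C₊=(8.6602,1.8117) cross=26.011; C₋=(2.2699,-4.6912) cross=-26.011
θ=91°:   branch + wants cross > 0 → take C=(8.6602,1.8117) (cross=26.011)
θ=91°: ex = (C−B)/|BC| = (0.9700,-0.2431); ey = (0.2431,0.9700)
θ=91°: P = B + 2.79·ex + -2.74·ey = (1.9705,0.6634)
θ=123°: B = A + 4.00·(cos123°, sin123°) = (-2.1786, 3.3547)
θ=123°: |BD| = 7.0305
θ=123°: circle(B,9.00) ∩ circle(D,5.00): a=7.4979, h=4.9781
θ=123°:   candidates: C₊=(6.7861,4.1518) cross=34.999; C₋=(2.0354,-4.5979) cross=-34.999
θ=123°:   branch + wants cross > 0 → take C=(6.7861,4.1518) (cross=34.999)
θ=123°: ex = (C−B)/|BC| = (0.9961,0.0886); ey = (-0.0886,0.9961)
θ=123°: P = B + 2.79·ex + -2.74·ey = (0.8432,0.8726)
θ=129°: B = A + 4.00·(cos129°, sin129°) = (-2.5173, 3.1086)
θ=129°: |BD| = 7.2207
θ=129°: circle(B,9.00) ∩ circle(D,5.00): a=7.4881, h=4.9928
θ=129°:   candidates: C₊=(6.3908,4.3913) cross=36.052; C₋=(2.0919,-4.6216) cross=-36.052
θ=129°:   branch + wants cross > 0 → take C=(6.3908,4.3913) (cross=36.052)
θ=129°: ex = (C−B)/|BC| = (0.9898,0.1425); ey = (-0.1425,0.9898)
θ=129°: P = B + 2.79·ex + -2.74·ey = (0.6348,0.7942)
θ=274°: B = A + 4.00·(cos274°, sin274°) = (0.2790, -3.9903)
θ=274°: |BD| = 5.4560
θ=274°: circle(B,9.00) ∩ circle(D,5.00): a=7.8600, h=4.3842
θ=274°:   candidates: C₊=(2.4331,4.7482) cross=23.920; C₋=(8.8459,-1.2318) cross=-23.920
θ=274°:   branch + wants cross > 0 → take C=(2.4331,4.7482) (cross=23.920)
θ=274°: ex = (C−B)/|BC| = (0.2393,0.9709); ey = (-0.9709,0.2393)
θ=274°: P = B + 2.79·ex + -2.74·ey = (3.6072,-1.9372)

θ=91°: 1.97 0.66
θ=123°: 0.84 0.87
θ=129°: 0.63 0.79
θ=274°: 3.61 -1.94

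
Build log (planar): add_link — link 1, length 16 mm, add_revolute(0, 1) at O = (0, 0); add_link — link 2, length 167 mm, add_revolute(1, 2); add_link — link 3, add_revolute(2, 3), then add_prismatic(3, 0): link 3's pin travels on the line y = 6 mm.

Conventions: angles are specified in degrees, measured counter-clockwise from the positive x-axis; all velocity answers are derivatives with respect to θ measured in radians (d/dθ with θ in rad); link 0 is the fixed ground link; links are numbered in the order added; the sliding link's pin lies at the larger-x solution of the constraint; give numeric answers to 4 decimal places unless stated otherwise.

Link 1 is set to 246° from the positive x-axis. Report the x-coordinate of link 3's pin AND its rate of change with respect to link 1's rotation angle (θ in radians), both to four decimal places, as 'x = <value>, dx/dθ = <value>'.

geometry: r = 16 mm, L = 167 mm, e = 6 mm
crank pin P = (r cos θ, r sin θ) = (-6.507786, -14.616727)
h = r sin θ − e = -14.616727 − 6 = -20.616727
x = r cos θ + √(L² − h²) = -6.507786 + 165.722511 = 159.214724
dx/dθ = −r sin θ − h·r cos θ/√(L² − h²) (θ in radians; h = -20.616727) = 13.807125

x = 159.2147, dx/dθ = 13.8071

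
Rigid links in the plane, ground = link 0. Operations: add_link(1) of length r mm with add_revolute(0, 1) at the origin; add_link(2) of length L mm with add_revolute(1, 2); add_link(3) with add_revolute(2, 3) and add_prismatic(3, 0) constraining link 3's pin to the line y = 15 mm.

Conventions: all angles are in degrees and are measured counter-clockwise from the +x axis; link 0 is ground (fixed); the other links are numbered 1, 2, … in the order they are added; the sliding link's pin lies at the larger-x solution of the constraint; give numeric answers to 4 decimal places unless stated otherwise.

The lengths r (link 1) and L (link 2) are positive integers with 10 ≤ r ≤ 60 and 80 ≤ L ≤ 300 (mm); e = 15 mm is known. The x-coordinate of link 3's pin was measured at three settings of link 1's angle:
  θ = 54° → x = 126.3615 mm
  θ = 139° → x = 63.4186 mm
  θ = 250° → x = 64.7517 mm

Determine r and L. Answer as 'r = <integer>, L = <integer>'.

constraint per measurement: (x − r cos θ)² + (r sin θ − e)² = L²
subtracting the θ₁ and θ₂ equations cancels the r² and L² terms:
r = (x₁² − x₂²) / (2[(x₁cos θ₁ + e sin θ₁) − (x₂cos θ₂ + e sin θ₂)]) = 48.0000 → r = 48
L² = (x₁ − r cos θ₁)² + (r sin θ₁ − e)² = 10200.9953 → L = 101.0000 → L = 101
check at θ₃=250°: x = 64.7517 (printed 64.7517) ✓

r = 48, L = 101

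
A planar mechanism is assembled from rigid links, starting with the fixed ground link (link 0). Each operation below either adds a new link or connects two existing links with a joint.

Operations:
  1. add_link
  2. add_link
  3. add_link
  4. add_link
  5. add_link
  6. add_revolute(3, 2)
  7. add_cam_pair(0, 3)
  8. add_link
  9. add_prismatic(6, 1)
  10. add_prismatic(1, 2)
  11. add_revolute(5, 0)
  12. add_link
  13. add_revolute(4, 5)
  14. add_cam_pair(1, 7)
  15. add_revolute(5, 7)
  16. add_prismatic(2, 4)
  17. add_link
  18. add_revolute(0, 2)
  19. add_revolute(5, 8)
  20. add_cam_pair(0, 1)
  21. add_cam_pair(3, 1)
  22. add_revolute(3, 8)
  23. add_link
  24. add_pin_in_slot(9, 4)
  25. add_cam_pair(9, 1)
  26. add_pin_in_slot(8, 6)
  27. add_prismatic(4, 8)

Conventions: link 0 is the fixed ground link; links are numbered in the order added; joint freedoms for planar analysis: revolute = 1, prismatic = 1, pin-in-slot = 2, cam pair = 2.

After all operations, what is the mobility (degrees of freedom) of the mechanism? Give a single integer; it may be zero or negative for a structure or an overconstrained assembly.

ground; <1,0,0>
#1 <2,0,0>
#2 <3,0,0>
#3 <4,0,0>
#4 <5,0,0>
#5 <6,0,0>
R:3↔2 J1 <6,1,0>
C:0↔3 J2 <6,1,1>
#6 <7,1,1>
P:6↔1 J1 <7,2,1>
P:1↔2 J1 <7,3,1>
R:5↔0 J1 <7,4,1>
#7 <8,4,1>
R:4↔5 J1 <8,5,1>
C:1↔7 J2 <8,5,2>
R:5↔7 J1 <8,6,2>
P:2↔4 J1 <8,7,2>
#8 <9,7,2>
R:0↔2 J1 <9,8,2>
R:5↔8 J1 <9,9,2>
C:0↔1 J2 <9,9,3>
C:3↔1 J2 <9,9,4>
R:3↔8 J1 <9,10,4>
#9 <10,10,4>
PS:9↔4 J2 <10,10,5>
C:9↔1 J2 <10,10,6>
PS:8↔6 J2 <10,10,7>
P:4↔8 J1 <10,11,7>
3×9 − 2×11 − 1×7 = -2

M = -2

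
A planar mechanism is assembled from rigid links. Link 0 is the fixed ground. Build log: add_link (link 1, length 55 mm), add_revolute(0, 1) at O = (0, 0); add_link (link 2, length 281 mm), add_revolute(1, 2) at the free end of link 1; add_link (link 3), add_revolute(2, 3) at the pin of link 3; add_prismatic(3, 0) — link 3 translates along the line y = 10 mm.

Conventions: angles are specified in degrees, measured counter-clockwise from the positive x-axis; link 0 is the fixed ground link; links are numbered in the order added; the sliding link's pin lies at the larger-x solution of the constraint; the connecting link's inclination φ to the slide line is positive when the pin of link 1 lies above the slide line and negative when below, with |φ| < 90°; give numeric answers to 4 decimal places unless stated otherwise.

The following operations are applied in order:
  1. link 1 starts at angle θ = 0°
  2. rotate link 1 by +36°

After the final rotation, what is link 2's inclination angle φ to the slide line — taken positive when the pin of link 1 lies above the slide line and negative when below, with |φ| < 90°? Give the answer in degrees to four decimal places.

geometry: r = 55 mm, L = 281 mm, e = 10 mm; θ starts at 0°
rotate link 1 by +36°: θ ← 0° +36° = 36°
h = r sin θ − e = 32.328189 − 10 = 22.328189
sin φ = h / L = 22.328189 / 281 = 0.07945975
φ = arcsin(0.07945975) = 4.557513°

4.5575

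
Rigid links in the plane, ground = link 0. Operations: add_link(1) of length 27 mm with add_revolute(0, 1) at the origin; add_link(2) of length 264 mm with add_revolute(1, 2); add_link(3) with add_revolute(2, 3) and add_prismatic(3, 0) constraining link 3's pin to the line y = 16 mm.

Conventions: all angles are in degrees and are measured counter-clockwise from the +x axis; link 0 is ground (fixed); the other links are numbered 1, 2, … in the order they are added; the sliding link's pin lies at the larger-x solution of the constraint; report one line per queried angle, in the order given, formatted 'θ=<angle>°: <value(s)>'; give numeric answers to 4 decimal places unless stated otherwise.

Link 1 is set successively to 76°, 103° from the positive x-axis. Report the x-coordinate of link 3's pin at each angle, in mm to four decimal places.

geometry: r = 27 mm, L = 264 mm, e = 16 mm
θ=76°: crank pin P = (r cos θ, r sin θ) = (6.531891, 26.197985)
θ=76°: h = r sin θ − e = 26.197985 − 16 = 10.197985
θ=76°: x = r cos θ + √(L² − h²) = 6.531891 + 263.802959 = 270.334850
θ=103°: crank pin P = (r cos θ, r sin θ) = (-6.073678, 26.307992)
θ=103°: h = r sin θ − e = 26.307992 − 16 = 10.307992
θ=103°: x = r cos θ + √(L² − h²) = -6.073678 + 263.798683 = 257.725005

θ=76°: 270.3349
θ=103°: 257.7250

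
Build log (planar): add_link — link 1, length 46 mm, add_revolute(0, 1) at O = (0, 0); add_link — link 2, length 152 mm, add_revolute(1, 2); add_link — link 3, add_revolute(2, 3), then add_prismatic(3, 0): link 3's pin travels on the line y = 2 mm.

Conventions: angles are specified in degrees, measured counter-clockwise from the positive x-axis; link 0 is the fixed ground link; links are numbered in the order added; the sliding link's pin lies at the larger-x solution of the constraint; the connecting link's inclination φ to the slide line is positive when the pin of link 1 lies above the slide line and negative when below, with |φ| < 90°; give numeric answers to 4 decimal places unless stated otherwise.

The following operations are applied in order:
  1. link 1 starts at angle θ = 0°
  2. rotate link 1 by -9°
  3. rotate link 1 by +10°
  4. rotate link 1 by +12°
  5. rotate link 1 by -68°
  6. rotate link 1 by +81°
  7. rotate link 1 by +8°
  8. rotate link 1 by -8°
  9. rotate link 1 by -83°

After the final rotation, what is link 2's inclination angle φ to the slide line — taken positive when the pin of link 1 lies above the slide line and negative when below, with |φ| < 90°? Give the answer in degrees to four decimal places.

geometry: r = 46 mm, L = 152 mm, e = 2 mm; θ starts at 0°
rotate link 1 by -9°: θ ← 0° -9° = -9°
rotate link 1 by +10°: θ ← -9° +10° = 1°
rotate link 1 by +12°: θ ← 1° +12° = 13°
rotate link 1 by -68°: θ ← 13° -68° = -55°
rotate link 1 by +81°: θ ← -55° +81° = 26°
rotate link 1 by +8°: θ ← 26° +8° = 34°
rotate link 1 by -8°: θ ← 34° -8° = 26°
rotate link 1 by -83°: θ ← 26° -83° = -57°
h = r sin θ − e = -38.578846 − 2 = -40.578846
sin φ = h / L = -40.578846 / 152 = -0.26696609
φ = arcsin(-0.26696609) = -15.483811°

-15.4838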